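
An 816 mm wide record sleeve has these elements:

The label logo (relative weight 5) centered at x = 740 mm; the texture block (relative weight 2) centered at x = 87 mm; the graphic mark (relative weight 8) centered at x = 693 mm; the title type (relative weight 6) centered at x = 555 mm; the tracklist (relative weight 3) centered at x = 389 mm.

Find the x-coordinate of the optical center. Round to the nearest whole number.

x ≈ 580

Weights sum to 5 + 2 + 8 + 6 + 3 = 24.
x-moment: 5·740 + 2·87 + 8·693 + 6·555 + 3·389 = 13915; centroid 13915/24 ≈ 579.79.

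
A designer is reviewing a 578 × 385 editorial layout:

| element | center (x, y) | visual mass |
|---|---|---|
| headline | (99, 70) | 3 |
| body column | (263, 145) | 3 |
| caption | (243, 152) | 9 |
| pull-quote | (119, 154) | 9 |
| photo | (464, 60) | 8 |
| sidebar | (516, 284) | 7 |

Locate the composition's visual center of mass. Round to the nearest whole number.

(299, 150)

Total weight = 3 + 3 + 9 + 9 + 8 + 7 = 39.
Σw·x = 11668; x̄ = 11668/39 ≈ 299.18.
Σw·y = 5867; ȳ = 5867/39 ≈ 150.44.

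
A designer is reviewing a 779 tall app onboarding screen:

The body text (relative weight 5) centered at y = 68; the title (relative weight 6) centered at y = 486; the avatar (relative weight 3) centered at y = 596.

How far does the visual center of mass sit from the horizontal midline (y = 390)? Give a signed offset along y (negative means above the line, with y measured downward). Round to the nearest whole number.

Σw = 5 + 6 + 3 = 14.
y-moment: 5·68 + 6·486 + 3·596 = 5044; centroid 5044/14 ≈ 360.29.
Against y = 390, that's 360.29 − 390 = -29.71.

≈ -30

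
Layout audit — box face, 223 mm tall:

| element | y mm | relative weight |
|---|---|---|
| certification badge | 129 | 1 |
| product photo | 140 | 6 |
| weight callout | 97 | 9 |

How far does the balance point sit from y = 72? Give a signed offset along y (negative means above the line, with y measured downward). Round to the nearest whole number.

≈ 43 mm

Weights sum to 1 + 6 + 9 = 16.
Σw·y = 1·129 + 6·140 + 9·97 = 1842, so ȳ = 1842/16 ≈ 115.12.
Against y = 72, that's 115.12 − 72 = 43.12.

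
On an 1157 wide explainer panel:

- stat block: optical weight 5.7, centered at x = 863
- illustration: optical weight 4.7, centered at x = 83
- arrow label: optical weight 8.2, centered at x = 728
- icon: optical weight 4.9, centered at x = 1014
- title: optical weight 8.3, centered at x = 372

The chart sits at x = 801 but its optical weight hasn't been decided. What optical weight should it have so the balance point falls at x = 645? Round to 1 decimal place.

w ≈ 7.5

Known weights sum to 5.7 + 4.7 + 8.2 + 4.9 + 8.3 = 31.8; their moment is 5.7·863 + 4.7·83 + 8.2·728 + 4.9·1014 + 8.3·372 = 19335.0.
For the centroid to hit 645: (19335.0 + w·801) / (31.8 + w) = 645.
So w = (645·31.8 − 19335.0)/(801 − 645) = 1176.0/156 ≈ 7.54.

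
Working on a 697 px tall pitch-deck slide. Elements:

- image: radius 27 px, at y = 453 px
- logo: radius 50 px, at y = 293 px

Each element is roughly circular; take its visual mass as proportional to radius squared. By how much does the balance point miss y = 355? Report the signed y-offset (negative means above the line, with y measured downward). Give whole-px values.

Weights ∝ r²: image 27² = 729, logo 50² = 2500; Σw = 3229.
y-moment: 729·453 + 2500·293 = 1062737; centroid 1062737/3229 ≈ 329.12.
Difference: 329.12 − 355 ≈ -25.88.

≈ -26 px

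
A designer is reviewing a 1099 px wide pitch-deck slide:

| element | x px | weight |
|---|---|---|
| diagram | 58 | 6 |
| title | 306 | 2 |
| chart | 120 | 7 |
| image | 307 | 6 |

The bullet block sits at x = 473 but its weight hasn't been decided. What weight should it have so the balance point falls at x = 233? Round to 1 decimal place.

w ≈ 5.2

Fixed elements: Σw = 6 + 2 + 7 + 6 = 21, Σw·x = 6·58 + 2·306 + 7·120 + 6·307 = 3642.
Balance at x = 233 requires (3642 + w·473) / (21 + w) = 233.
Solving: w = (233·21 − 3642) / (473 − 233) = 1251 / 240 ≈ 5.21.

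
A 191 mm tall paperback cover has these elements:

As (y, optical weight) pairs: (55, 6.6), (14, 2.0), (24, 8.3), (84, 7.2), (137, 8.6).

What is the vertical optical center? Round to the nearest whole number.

y ≈ 73

Weights sum to 6.6 + 2.0 + 8.3 + 7.2 + 8.6 = 32.7.
y-moment: 6.6·55 + 2.0·14 + 8.3·24 + 7.2·84 + 8.6·137 = 2373.2; centroid 2373.2/32.7 ≈ 72.57.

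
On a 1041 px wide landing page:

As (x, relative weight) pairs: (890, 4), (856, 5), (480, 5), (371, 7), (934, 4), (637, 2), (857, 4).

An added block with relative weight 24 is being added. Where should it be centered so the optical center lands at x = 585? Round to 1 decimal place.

With the added block, Σw becomes 4 + 5 + 5 + 7 + 4 + 2 + 4 + 24 = 55.
Along x: (21275 + 24·x) / 55 = 585 (existing moment 4·890 + 5·856 + 5·480 + 7·371 + 4·934 + 2·637 + 4·857 = 21275) ⇒ x = (32175 − 21275) / 24 ≈ 454.17.

x ≈ 454.2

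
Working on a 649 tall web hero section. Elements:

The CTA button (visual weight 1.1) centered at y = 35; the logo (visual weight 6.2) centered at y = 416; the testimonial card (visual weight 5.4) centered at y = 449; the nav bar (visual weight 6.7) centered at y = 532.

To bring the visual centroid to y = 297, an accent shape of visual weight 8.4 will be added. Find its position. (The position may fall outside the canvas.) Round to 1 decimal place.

With the accent shape, Σw becomes 1.1 + 6.2 + 5.4 + 6.7 + 8.4 = 27.8.
y: target moment 27.8×297 = 8256.6; current 1.1·35 + 6.2·416 + 5.4·449 + 6.7·532 = 8606.7; the accent shape supplies -350.1, so y = -350.1/8.4 ≈ -41.68.

y ≈ -41.7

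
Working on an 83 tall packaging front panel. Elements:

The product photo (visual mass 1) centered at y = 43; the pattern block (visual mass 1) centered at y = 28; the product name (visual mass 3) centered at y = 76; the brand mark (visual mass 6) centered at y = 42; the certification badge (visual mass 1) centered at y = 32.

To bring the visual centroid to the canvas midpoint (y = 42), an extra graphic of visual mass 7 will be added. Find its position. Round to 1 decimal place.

y ≈ 30.7

With the extra graphic, Σw becomes 1 + 1 + 3 + 6 + 1 + 7 = 19.
Along y: (583 + 7·y) / 19 = 42 (existing moment 1·43 + 1·28 + 3·76 + 6·42 + 1·32 = 583) ⇒ y = (798 − 583) / 7 ≈ 30.71.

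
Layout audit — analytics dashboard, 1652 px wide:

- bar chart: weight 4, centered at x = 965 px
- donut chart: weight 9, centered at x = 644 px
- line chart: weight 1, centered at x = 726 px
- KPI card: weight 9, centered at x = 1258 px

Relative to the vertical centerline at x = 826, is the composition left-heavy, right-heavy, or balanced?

right-heavy

Total weight = 4 + 9 + 1 + 9 = 23.
Σw·x = 4·965 + 9·644 + 1·726 + 9·1258 = 21704, so x̄ = 21704/23 ≈ 943.65.
943.7 lies right of the midline 826, so the layout is right-heavy.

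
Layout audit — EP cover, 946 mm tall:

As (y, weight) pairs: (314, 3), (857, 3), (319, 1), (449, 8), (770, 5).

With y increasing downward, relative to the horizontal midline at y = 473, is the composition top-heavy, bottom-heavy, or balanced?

Σw = 3 + 3 + 1 + 8 + 5 = 20.
Σw·y = 3·314 + 3·857 + 1·319 + 8·449 + 5·770 = 11274, so ȳ = 11274/20 ≈ 563.70.
Since 563.7 is below (larger y than) 473, the composition reads bottom-heavy.

bottom-heavy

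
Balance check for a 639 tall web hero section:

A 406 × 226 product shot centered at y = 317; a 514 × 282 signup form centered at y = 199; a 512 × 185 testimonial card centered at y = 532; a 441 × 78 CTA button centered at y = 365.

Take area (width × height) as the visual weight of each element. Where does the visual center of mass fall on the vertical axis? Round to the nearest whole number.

y ≈ 330

Areas: product shot 406·226 = 91756, signup form 514·282 = 144948, testimonial card 512·185 = 94720, CTA button 441·78 = 34398. Total weight = 365822.
y-moment: 91756·317 + 144948·199 + 94720·532 + 34398·365 = 120877614; centroid 120877614/365822 ≈ 330.43.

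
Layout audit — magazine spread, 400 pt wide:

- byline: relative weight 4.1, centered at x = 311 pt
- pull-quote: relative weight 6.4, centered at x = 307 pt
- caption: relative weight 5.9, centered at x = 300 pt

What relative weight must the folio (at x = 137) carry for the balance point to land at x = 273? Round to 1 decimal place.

w ≈ 3.9

Existing Σw = 16.4 (4.1 + 6.4 + 5.9); existing moment 4.1·311 + 6.4·307 + 5.9·300 = 5009.9.
For the centroid to hit 273: (5009.9 + w·137) / (16.4 + w) = 273.
So w = (273·16.4 − 5009.9)/(137 − 273) = -532.7/-136 ≈ 3.92.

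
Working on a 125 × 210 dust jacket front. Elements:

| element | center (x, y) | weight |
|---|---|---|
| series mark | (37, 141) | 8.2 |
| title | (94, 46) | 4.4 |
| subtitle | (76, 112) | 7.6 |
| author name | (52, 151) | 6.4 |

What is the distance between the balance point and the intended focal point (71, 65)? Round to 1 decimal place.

≈ 55.3

Σw = 8.2 + 4.4 + 7.6 + 6.4 = 26.6.
x: (8.2·37 + 4.4·94 + 7.6·76 + 6.4·52) / 26.6 = 1627.4 / 26.6 ≈ 61.18
y: (8.2·141 + 4.4·46 + 7.6·112 + 6.4·151) / 26.6 = 3176.2 / 26.6 ≈ 119.41
From (71, 65): dx = -9.82, dy = 54.41, so the distance is √(dx²+dy²) ≈ 55.29.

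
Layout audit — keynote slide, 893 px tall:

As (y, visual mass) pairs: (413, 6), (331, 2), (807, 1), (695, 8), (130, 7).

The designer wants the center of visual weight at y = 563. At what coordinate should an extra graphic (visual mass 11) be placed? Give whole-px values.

New total weight: (6 + 2 + 1 + 8 + 7) + 11 = 35.
y: target moment 35×563 = 19705; current 6·413 + 2·331 + 1·807 + 8·695 + 7·130 = 10417; the extra graphic supplies 9288, so y = 9288/11 ≈ 844.36.

y ≈ 844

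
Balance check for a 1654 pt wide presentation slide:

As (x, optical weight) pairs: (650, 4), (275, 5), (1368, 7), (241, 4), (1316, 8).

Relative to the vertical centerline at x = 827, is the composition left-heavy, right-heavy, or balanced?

right-heavy

Weights sum to 4 + 5 + 7 + 4 + 8 = 28.
x: (4·650 + 5·275 + 7·1368 + 4·241 + 8·1316) / 28 = 25043 / 28 ≈ 894.39
894.4 lies right of the midline 827, so the layout is right-heavy.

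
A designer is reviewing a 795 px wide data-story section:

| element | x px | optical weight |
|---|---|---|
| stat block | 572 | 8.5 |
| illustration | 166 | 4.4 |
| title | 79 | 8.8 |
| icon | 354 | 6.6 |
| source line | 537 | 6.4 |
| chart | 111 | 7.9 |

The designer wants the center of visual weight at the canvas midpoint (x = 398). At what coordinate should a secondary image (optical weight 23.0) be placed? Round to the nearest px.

After adding the secondary image, total weight = 8.5 + 4.4 + 8.8 + 6.6 + 6.4 + 7.9 + 23.0 = 65.6.
x: target moment 65.6×398 = 26108.8; current 8.5·572 + 4.4·166 + 8.8·79 + 6.6·354 + 6.4·537 + 7.9·111 = 12937.7; the secondary image supplies 13171.1, so x = 13171.1/23.0 ≈ 572.66.

x ≈ 573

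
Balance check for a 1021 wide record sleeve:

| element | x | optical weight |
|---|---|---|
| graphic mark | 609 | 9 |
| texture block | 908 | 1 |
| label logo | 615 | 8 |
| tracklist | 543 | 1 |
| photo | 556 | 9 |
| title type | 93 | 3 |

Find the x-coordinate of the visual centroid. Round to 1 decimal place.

x ≈ 552.7

Weights sum to 9 + 1 + 8 + 1 + 9 + 3 = 31.
Σw·x = 17135; x̄ = 17135/31 ≈ 552.74.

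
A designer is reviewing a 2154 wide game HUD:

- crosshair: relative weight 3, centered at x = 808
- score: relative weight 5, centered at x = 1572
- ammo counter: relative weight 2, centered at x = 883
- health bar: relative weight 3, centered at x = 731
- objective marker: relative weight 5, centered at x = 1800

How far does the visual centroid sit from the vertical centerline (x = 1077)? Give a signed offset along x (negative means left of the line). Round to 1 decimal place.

≈ 214.3

Total weight = 3 + 5 + 2 + 3 + 5 = 18.
Σw·x = 3·808 + 5·1572 + 2·883 + 3·731 + 5·1800 = 23243, so x̄ = 23243/18 ≈ 1291.28.
Offset from x = 1077: 1291.28 − 1077 ≈ 214.28.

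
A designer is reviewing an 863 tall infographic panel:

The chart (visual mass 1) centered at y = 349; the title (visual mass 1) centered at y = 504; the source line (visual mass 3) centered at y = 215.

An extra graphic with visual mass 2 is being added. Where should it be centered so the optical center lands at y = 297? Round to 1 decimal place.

y ≈ 290.5

New total weight: (1 + 1 + 3) + 2 = 7.
Along y: (1498 + 2·y) / 7 = 297 (existing moment 1·349 + 1·504 + 3·215 = 1498) ⇒ y = (2079 − 1498) / 2 ≈ 290.50.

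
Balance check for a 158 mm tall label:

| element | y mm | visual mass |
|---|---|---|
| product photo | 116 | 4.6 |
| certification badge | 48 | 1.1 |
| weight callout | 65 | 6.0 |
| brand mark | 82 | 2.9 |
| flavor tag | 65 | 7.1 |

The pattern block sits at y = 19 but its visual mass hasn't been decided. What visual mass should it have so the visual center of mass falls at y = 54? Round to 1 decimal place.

Existing Σw = 21.7 (4.6 + 1.1 + 6.0 + 2.9 + 7.1); existing moment 4.6·116 + 1.1·48 + 6.0·65 + 2.9·82 + 7.1·65 = 1675.7.
Balance at y = 54 requires (1675.7 + w·19) / (21.7 + w) = 54.
Rearranging, w·(19 − 54) = 54·21.7 − 1675.7 = -503.9, so w ≈ -503.9/-35 = 14.40.

w ≈ 14.4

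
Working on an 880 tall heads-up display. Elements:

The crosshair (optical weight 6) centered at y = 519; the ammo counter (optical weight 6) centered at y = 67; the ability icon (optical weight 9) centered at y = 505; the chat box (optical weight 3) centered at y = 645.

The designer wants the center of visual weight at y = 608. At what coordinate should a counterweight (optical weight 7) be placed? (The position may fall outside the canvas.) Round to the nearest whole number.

y ≈ 1265

With the counterweight, Σw becomes 6 + 6 + 9 + 3 + 7 = 31.
y: need Σw·y = 31·608 = 18848. Existing = 6·519 + 6·67 + 9·505 + 3·645 = 9996. Remainder 8852 / 7 ≈ 1264.57.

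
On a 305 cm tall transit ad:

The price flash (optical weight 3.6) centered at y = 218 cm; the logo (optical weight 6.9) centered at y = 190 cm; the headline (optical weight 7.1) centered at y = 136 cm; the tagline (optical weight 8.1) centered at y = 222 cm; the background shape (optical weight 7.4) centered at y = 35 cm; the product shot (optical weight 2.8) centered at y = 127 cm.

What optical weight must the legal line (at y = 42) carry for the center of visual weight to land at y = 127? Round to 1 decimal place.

w ≈ 10.8

Fixed elements: Σw = 3.6 + 6.9 + 7.1 + 8.1 + 7.4 + 2.8 = 35.9, Σw·y = 3.6·218 + 6.9·190 + 7.1·136 + 8.1·222 + 7.4·35 + 2.8·127 = 5474.2.
Balance at y = 127 requires (5474.2 + w·42) / (35.9 + w) = 127.
So w = (127·35.9 − 5474.2)/(42 − 127) = -914.9/-85 ≈ 10.76.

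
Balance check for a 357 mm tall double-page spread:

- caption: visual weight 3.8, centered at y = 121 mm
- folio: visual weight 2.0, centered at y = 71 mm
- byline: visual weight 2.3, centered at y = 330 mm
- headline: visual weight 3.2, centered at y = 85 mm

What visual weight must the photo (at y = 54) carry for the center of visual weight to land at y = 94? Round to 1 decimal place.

Existing Σw = 11.3 (3.8 + 2.0 + 2.3 + 3.2); existing moment 3.8·121 + 2.0·71 + 2.3·330 + 3.2·85 = 1632.8.
Balance at y = 94 requires (1632.8 + w·54) / (11.3 + w) = 94.
Rearranging, w·(54 − 94) = 94·11.3 − 1632.8 = -570.6, so w ≈ -570.6/-40 = 14.26.

w ≈ 14.3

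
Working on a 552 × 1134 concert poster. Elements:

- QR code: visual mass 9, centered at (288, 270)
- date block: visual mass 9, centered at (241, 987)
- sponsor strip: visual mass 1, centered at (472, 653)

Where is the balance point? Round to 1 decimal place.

(275.4, 629.8)

Σw = 9 + 9 + 1 = 19.
x: (9·288 + 9·241 + 1·472) / 19 = 5233 / 19 ≈ 275.42
y: (9·270 + 9·987 + 1·653) / 19 = 11966 / 19 ≈ 629.79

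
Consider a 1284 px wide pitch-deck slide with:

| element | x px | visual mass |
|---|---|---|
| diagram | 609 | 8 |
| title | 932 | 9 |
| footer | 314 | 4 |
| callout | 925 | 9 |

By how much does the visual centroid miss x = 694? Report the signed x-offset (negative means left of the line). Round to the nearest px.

≈ 67 px

Total weight = 8 + 9 + 4 + 9 = 30.
Σw·x = 8·609 + 9·932 + 4·314 + 9·925 = 22841, so x̄ = 22841/30 ≈ 761.37.
Against x = 694, that's 761.37 − 694 = 67.37.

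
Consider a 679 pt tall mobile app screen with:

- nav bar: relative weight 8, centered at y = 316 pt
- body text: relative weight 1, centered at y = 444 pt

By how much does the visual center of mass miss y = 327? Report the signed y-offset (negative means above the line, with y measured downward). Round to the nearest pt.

≈ 3 pt

Weights sum to 8 + 1 = 9.
y-moment: 8·316 + 1·444 = 2972; centroid 2972/9 ≈ 330.22.
Offset from y = 327: 330.22 − 327 ≈ 3.22.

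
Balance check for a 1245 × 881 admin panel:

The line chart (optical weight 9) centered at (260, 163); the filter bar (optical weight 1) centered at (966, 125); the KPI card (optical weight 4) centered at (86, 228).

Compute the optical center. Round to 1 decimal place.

(260.7, 178.9)

Weights sum to 9 + 1 + 4 = 14.
x: (9·260 + 1·966 + 4·86) / 14 = 3650 / 14 ≈ 260.71
y: (9·163 + 1·125 + 4·228) / 14 = 2504 / 14 ≈ 178.86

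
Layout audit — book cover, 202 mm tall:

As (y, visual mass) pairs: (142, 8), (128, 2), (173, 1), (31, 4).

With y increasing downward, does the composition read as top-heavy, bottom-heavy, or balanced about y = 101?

bottom-heavy

Weights sum to 8 + 2 + 1 + 4 = 15.
y-moment: 8·142 + 2·128 + 1·173 + 4·31 = 1689; centroid 1689/15 ≈ 112.60.
112.6 lies below (larger y than) the midline 101, so the layout is bottom-heavy.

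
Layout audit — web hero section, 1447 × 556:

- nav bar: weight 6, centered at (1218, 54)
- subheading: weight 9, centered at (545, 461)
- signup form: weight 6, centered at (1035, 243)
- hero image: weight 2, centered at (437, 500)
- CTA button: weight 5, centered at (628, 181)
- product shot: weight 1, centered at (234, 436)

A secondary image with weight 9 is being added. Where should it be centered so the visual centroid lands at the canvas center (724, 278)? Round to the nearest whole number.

With the secondary image, Σw becomes 6 + 9 + 6 + 2 + 5 + 1 + 9 = 38.
Along x: (22671 + 9·x) / 38 = 724 (existing moment 6·1218 + 9·545 + 6·1035 + 2·437 + 5·628 + 1·234 = 22671) ⇒ x = (27512 − 22671) / 9 ≈ 537.89.
Along y: (8272 + 9·y) / 38 = 278 (existing moment 6·54 + 9·461 + 6·243 + 2·500 + 5·181 + 1·436 = 8272) ⇒ y = (10564 − 8272) / 9 ≈ 254.67.

(538, 255)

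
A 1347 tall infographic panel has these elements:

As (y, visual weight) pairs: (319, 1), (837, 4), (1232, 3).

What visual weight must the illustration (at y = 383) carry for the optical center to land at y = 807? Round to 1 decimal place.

w ≈ 2.1

Existing Σw = 8 (1 + 4 + 3); existing moment 1·319 + 4·837 + 3·1232 = 7363.
Balance at y = 807 requires (7363 + w·383) / (8 + w) = 807.
So w = (807·8 − 7363)/(383 − 807) = -907/-424 ≈ 2.14.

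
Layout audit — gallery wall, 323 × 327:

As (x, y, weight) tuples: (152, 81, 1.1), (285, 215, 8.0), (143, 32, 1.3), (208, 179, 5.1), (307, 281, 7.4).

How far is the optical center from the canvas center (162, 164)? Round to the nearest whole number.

Weights sum to 1.1 + 8.0 + 1.3 + 5.1 + 7.4 = 22.9.
x: (1.1·152 + 8.0·285 + 1.3·143 + 5.1·208 + 7.4·307) / 22.9 = 5965.7 / 22.9 ≈ 260.51
y: (1.1·81 + 8.0·215 + 1.3·32 + 5.1·179 + 7.4·281) / 22.9 = 4843.0 / 22.9 ≈ 211.48
Relative to (162, 164): Δ = (98.51, 47.48); |Δ| = √(98.51² + 47.48²) ≈ 109.36.

≈ 109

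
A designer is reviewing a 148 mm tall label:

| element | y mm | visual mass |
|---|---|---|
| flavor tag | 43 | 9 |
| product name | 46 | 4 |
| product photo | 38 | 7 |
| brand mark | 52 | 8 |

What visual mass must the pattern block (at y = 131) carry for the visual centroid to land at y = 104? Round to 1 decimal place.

Existing Σw = 28 (9 + 4 + 7 + 8); existing moment 9·43 + 4·46 + 7·38 + 8·52 = 1253.
For the centroid to hit 104: (1253 + w·131) / (28 + w) = 104.
So w = (104·28 − 1253)/(131 − 104) = 1659/27 ≈ 61.44.

w ≈ 61.4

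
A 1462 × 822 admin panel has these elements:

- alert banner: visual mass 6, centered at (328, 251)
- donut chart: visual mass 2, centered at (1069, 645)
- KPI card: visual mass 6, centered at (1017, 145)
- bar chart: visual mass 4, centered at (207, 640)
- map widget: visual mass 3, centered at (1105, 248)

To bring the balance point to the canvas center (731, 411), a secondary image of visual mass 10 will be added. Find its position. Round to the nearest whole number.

With the secondary image, Σw becomes 6 + 2 + 6 + 4 + 3 + 10 = 31.
x: need Σw·x = 31·731 = 22661. Existing = 6·328 + 2·1069 + 6·1017 + 4·207 + 3·1105 = 14351. Remainder 8310 / 10 ≈ 831.00.
y: need Σw·y = 31·411 = 12741. Existing = 6·251 + 2·645 + 6·145 + 4·640 + 3·248 = 6970. Remainder 5771 / 10 ≈ 577.10.

(831, 577)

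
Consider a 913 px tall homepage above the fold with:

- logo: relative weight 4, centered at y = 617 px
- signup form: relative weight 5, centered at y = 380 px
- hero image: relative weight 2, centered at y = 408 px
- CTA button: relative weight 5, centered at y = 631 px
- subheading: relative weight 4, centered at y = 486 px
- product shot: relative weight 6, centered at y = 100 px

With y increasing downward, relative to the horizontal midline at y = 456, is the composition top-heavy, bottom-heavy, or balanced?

top-heavy

Weights sum to 4 + 5 + 2 + 5 + 4 + 6 = 26.
Σw·y = 10883; ȳ = 10883/26 ≈ 418.58.
418.6 lies above (smaller y than) the midline 456, so the layout is top-heavy.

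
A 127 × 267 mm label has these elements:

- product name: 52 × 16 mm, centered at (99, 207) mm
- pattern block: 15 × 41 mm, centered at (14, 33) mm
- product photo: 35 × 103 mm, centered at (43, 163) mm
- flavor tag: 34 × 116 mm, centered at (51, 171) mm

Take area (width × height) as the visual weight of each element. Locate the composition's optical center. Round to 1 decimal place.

(49.7, 161.7)

Areas → weights: product name 52·16 = 832, pattern block 15·41 = 615, product photo 35·103 = 3605, flavor tag 34·116 = 3944; Σw = 8996.
Σw·x = 832·99 + 615·14 + 3605·43 + 3944·51 = 447137, so x̄ = 447137/8996 ≈ 49.70.
Σw·y = 832·207 + 615·33 + 3605·163 + 3944·171 = 1454558, so ȳ = 1454558/8996 ≈ 161.69.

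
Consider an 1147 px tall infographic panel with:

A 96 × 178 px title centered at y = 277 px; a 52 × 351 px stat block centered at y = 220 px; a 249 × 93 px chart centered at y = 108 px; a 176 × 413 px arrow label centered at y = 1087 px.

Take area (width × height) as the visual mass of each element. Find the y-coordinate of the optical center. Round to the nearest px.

y ≈ 688

Areas: title 96·178 = 17088, stat block 52·351 = 18252, chart 249·93 = 23157, arrow label 176·413 = 72688. Total weight = 131185.
y: (17088·277 + 18252·220 + 23157·108 + 72688·1087) / 131185 = 90261628 / 131185 ≈ 688.05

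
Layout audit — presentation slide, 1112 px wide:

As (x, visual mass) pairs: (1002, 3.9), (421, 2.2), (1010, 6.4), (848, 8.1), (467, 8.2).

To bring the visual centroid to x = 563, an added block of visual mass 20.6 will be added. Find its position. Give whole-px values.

With the added block, Σw becomes 3.9 + 2.2 + 6.4 + 8.1 + 8.2 + 20.6 = 49.4.
Along x: (21996.2 + 20.6·x) / 49.4 = 563 (existing moment 3.9·1002 + 2.2·421 + 6.4·1010 + 8.1·848 + 8.2·467 = 21996.2) ⇒ x = (27812.2 − 21996.2) / 20.6 ≈ 282.33.

x ≈ 282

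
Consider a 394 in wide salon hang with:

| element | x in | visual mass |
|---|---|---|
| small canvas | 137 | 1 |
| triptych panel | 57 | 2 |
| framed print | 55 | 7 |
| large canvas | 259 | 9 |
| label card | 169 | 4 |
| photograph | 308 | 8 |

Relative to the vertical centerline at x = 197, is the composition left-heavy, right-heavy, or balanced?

balanced

Σw = 1 + 2 + 7 + 9 + 4 + 8 = 31.
x: (1·137 + 2·57 + 7·55 + 9·259 + 4·169 + 8·308) / 31 = 6107 / 31 ≈ 197.00
197.00 = 197 exactly: balanced.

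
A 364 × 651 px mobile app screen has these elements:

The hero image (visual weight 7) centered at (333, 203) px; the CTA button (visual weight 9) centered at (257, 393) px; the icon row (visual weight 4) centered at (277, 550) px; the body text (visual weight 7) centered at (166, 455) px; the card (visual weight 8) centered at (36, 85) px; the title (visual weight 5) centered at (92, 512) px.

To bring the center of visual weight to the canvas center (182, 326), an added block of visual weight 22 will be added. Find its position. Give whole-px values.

With the added block, Σw becomes 7 + 9 + 4 + 7 + 8 + 5 + 22 = 62.
x: need Σw·x = 62·182 = 11284. Existing = 7·333 + 9·257 + 4·277 + 7·166 + 8·36 + 5·92 = 7662. Remainder 3622 / 22 ≈ 164.64.
y: need Σw·y = 62·326 = 20212. Existing = 7·203 + 9·393 + 4·550 + 7·455 + 8·85 + 5·512 = 13583. Remainder 6629 / 22 ≈ 301.32.

(165, 301)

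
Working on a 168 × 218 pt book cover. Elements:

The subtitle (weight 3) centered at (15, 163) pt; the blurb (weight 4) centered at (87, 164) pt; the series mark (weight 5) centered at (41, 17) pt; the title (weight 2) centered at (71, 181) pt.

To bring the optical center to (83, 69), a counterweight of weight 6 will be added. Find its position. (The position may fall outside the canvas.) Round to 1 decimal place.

With the counterweight, Σw becomes 3 + 4 + 5 + 2 + 6 = 20.
Along x: (740 + 6·x) / 20 = 83 (existing moment 3·15 + 4·87 + 5·41 + 2·71 = 740) ⇒ x = (1660 − 740) / 6 ≈ 153.33.
Along y: (1592 + 6·y) / 20 = 69 (existing moment 3·163 + 4·164 + 5·17 + 2·181 = 1592) ⇒ y = (1380 − 1592) / 6 ≈ -35.33.

(153.3, -35.3)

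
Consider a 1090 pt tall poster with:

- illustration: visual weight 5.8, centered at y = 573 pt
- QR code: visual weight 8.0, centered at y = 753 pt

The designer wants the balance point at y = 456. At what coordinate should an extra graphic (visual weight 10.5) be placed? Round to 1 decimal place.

After adding the extra graphic, total weight = 5.8 + 8.0 + 10.5 = 24.3.
Along y: (9347.4 + 10.5·y) / 24.3 = 456 (existing moment 5.8·573 + 8.0·753 = 9347.4) ⇒ y = (11080.8 − 9347.4) / 10.5 ≈ 165.09.

y ≈ 165.1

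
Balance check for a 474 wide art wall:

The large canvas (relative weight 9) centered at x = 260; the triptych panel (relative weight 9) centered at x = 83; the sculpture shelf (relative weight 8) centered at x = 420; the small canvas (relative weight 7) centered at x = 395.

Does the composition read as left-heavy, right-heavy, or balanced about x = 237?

Σw = 9 + 9 + 8 + 7 = 33.
x: (9·260 + 9·83 + 8·420 + 7·395) / 33 = 9212 / 33 ≈ 279.15
Since 279.2 is right of 237, the composition reads right-heavy.

right-heavy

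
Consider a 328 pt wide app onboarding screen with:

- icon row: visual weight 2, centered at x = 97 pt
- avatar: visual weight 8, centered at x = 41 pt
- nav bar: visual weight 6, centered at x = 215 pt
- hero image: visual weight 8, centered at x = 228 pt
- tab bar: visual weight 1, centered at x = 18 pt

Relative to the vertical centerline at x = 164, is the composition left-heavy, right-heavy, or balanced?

Weights sum to 2 + 8 + 6 + 8 + 1 = 25.
x-moment: 2·97 + 8·41 + 6·215 + 8·228 + 1·18 = 3654; centroid 3654/25 ≈ 146.16.
146.2 lies left of the midline 164, so the layout is left-heavy.

left-heavy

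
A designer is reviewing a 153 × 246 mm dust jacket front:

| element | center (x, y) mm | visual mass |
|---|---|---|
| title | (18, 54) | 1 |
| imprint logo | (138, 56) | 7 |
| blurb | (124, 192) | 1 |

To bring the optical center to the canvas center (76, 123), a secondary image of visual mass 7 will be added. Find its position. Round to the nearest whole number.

With the secondary image, Σw becomes 1 + 7 + 1 + 7 = 16.
Along x: (1108 + 7·x) / 16 = 76 (existing moment 1·18 + 7·138 + 1·124 = 1108) ⇒ x = (1216 − 1108) / 7 ≈ 15.43.
Along y: (638 + 7·y) / 16 = 123 (existing moment 1·54 + 7·56 + 1·192 = 638) ⇒ y = (1968 − 638) / 7 ≈ 190.00.

(15, 190)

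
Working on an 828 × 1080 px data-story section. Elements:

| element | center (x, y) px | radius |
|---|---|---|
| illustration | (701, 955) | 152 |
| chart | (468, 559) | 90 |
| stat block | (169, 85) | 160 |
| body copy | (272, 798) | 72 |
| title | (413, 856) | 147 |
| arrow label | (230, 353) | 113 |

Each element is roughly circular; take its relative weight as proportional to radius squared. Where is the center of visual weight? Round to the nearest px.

(390, 580)

Weights ∝ r²: illustration 152² = 23104, chart 90² = 8100, stat block 160² = 25600, body copy 72² = 5184, title 147² = 21609, arrow label 113² = 12769; Σw = 96366.
x-moment: 23104·701 + 8100·468 + 25600·169 + 5184·272 + 21609·413 + 12769·230 = 37584539; centroid 37584539/96366 ≈ 390.02.
y-moment: 23104·955 + 8100·559 + 25600·85 + 5184·798 + 21609·856 + 12769·353 = 55909813; centroid 55909813/96366 ≈ 580.18.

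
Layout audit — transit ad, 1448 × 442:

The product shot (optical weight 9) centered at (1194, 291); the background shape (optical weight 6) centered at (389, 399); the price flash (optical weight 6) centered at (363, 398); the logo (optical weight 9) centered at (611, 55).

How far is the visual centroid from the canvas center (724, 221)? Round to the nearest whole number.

Total weight = 9 + 6 + 6 + 9 = 30.
x: (9·1194 + 6·389 + 6·363 + 9·611) / 30 = 20757 / 30 ≈ 691.90
y: (9·291 + 6·399 + 6·398 + 9·55) / 30 = 7896 / 30 ≈ 263.20
From (724, 221): dx = -32.10, dy = 42.20, so the distance is √(dx²+dy²) ≈ 53.02.

≈ 53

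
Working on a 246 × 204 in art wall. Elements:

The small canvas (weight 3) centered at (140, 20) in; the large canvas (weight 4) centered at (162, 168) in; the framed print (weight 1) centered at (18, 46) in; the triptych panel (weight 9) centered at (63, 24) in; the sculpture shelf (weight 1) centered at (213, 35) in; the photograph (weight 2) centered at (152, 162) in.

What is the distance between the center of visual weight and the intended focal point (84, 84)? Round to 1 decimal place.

≈ 29.5 in

Σw = 3 + 4 + 1 + 9 + 1 + 2 = 20.
x: (3·140 + 4·162 + 1·18 + 9·63 + 1·213 + 2·152) / 20 = 2170 / 20 ≈ 108.50
y: (3·20 + 4·168 + 1·46 + 9·24 + 1·35 + 2·162) / 20 = 1353 / 20 ≈ 67.65
From (84, 84): dx = 24.50, dy = -16.35, so the distance is √(dx²+dy²) ≈ 29.45.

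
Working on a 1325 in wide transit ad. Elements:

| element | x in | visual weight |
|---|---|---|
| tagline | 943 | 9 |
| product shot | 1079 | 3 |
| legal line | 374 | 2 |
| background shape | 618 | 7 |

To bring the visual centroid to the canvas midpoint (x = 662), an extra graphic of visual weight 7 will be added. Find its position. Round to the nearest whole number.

x ≈ 248

With the extra graphic, Σw becomes 9 + 3 + 2 + 7 + 7 = 28.
Along x: (16798 + 7·x) / 28 = 662 (existing moment 9·943 + 3·1079 + 2·374 + 7·618 = 16798) ⇒ x = (18536 − 16798) / 7 ≈ 248.29.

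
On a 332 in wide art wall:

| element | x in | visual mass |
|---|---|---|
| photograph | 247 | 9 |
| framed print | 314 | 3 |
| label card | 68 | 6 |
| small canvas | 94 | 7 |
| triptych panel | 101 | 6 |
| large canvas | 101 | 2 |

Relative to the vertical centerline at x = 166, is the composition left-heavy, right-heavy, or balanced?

left-heavy

Total weight = 9 + 3 + 6 + 7 + 6 + 2 = 33.
x-moment: 9·247 + 3·314 + 6·68 + 7·94 + 6·101 + 2·101 = 5039; centroid 5039/33 ≈ 152.70.
152.7 vs midline 166 → left-heavy.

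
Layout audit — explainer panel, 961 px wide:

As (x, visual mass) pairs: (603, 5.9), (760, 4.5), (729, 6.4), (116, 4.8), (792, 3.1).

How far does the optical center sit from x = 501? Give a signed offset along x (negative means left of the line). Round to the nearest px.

Weights sum to 5.9 + 4.5 + 6.4 + 4.8 + 3.1 = 24.7.
x-moment: 5.9·603 + 4.5·760 + 6.4·729 + 4.8·116 + 3.1·792 = 14655.3; centroid 14655.3/24.7 ≈ 593.33.
Difference: 593.33 − 501 ≈ 92.33.

≈ 92 px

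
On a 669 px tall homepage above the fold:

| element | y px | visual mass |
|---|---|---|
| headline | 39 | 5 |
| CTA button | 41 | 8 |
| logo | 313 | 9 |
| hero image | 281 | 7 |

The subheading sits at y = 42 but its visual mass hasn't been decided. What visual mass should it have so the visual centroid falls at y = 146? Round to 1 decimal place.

w ≈ 10.3

Known weights sum to 5 + 8 + 9 + 7 = 29; their moment is 5·39 + 8·41 + 9·313 + 7·281 = 5307.
Balance at y = 146 requires (5307 + w·42) / (29 + w) = 146.
Rearranging, w·(42 − 146) = 146·29 − 5307 = -1073, so w ≈ -1073/-104 = 10.32.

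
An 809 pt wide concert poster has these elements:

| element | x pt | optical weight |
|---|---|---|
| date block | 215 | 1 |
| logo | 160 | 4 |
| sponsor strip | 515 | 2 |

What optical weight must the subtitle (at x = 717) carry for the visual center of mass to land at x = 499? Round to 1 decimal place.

w ≈ 7.4

Fixed elements: Σw = 1 + 4 + 2 = 7, Σw·x = 1·215 + 4·160 + 2·515 = 1885.
Balance at x = 499 requires (1885 + w·717) / (7 + w) = 499.
So w = (499·7 − 1885)/(717 − 499) = 1608/218 ≈ 7.38.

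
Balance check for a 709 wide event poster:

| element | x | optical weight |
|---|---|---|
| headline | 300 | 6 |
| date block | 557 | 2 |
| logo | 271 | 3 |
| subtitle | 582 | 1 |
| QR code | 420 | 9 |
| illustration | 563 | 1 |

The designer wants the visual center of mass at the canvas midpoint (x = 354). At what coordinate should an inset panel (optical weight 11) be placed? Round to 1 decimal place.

New total weight: (6 + 2 + 3 + 1 + 9 + 1) + 11 = 33.
x: need Σw·x = 33·354 = 11682. Existing = 6·300 + 2·557 + 3·271 + 1·582 + 9·420 + 1·563 = 8652. Remainder 3030 / 11 ≈ 275.45.

x ≈ 275.5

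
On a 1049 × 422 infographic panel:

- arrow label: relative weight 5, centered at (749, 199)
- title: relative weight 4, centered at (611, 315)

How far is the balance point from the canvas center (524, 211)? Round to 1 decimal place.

Σw = 5 + 4 = 9.
Σw·x = 5·749 + 4·611 = 6189, so x̄ = 6189/9 ≈ 687.67.
Σw·y = 5·199 + 4·315 = 2255, so ȳ = 2255/9 ≈ 250.56.
From (524, 211): dx = 163.67, dy = 39.56, so the distance is √(dx²+dy²) ≈ 168.38.

≈ 168.4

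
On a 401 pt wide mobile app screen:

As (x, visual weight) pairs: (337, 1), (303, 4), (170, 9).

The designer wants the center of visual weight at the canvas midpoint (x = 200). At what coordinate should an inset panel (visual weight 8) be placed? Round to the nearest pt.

New total weight: (1 + 4 + 9) + 8 = 22.
x: target moment 22×200 = 4400; current 1·337 + 4·303 + 9·170 = 3079; the inset panel supplies 1321, so x = 1321/8 ≈ 165.12.

x ≈ 165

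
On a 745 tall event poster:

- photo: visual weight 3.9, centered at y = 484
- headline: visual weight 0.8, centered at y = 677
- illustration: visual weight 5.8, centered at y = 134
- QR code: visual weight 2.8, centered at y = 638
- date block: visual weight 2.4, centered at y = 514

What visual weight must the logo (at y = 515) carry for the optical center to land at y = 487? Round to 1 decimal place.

Existing Σw = 15.7 (3.9 + 0.8 + 5.8 + 2.8 + 2.4); existing moment 3.9·484 + 0.8·677 + 5.8·134 + 2.8·638 + 2.4·514 = 6226.4.
Set Σw·y/Σw = 487: (6226.4 + 515w) = 487·(15.7 + w).
So w = (487·15.7 − 6226.4)/(515 − 487) = 1419.5/28 ≈ 50.70.

w ≈ 50.7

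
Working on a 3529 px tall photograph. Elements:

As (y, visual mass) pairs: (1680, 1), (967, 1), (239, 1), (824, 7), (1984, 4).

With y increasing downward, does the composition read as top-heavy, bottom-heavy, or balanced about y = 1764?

Σw = 1 + 1 + 1 + 7 + 4 = 14.
y: (1·1680 + 1·967 + 1·239 + 7·824 + 4·1984) / 14 = 16590 / 14 ≈ 1185.00
Since 1185.0 is above (smaller y than) 1764, the composition reads top-heavy.

top-heavy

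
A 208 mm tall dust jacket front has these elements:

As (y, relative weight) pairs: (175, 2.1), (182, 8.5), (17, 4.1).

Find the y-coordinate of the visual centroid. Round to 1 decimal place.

y ≈ 135.0

Σw = 2.1 + 8.5 + 4.1 = 14.7.
Σw·y = 2.1·175 + 8.5·182 + 4.1·17 = 1984.2, so ȳ = 1984.2/14.7 ≈ 134.98.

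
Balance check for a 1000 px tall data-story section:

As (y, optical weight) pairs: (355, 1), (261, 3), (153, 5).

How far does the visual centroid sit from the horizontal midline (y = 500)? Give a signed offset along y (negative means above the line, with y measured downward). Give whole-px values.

≈ -289 px

Σw = 1 + 3 + 5 = 9.
Σw·y = 1·355 + 3·261 + 5·153 = 1903, so ȳ = 1903/9 ≈ 211.44.
Difference: 211.44 − 500 ≈ -288.56.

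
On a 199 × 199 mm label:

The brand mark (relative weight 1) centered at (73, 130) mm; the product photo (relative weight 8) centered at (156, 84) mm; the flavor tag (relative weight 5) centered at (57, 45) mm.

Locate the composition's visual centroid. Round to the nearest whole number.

(115, 73)

Weights sum to 1 + 8 + 5 = 14.
x: (1·73 + 8·156 + 5·57) / 14 = 1606 / 14 ≈ 114.71
y: (1·130 + 8·84 + 5·45) / 14 = 1027 / 14 ≈ 73.36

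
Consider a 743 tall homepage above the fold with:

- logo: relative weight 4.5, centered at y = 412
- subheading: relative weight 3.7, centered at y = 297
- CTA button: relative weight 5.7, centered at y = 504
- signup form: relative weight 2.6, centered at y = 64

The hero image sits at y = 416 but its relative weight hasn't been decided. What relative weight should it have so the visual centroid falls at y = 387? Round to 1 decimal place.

Fixed elements: Σw = 4.5 + 3.7 + 5.7 + 2.6 = 16.5, Σw·y = 4.5·412 + 3.7·297 + 5.7·504 + 2.6·64 = 5992.1.
Set Σw·y/Σw = 387: (5992.1 + 416w) = 387·(16.5 + w).
Rearranging, w·(416 − 387) = 387·16.5 − 5992.1 = 393.4, so w ≈ 393.4/29 = 13.57.

w ≈ 13.6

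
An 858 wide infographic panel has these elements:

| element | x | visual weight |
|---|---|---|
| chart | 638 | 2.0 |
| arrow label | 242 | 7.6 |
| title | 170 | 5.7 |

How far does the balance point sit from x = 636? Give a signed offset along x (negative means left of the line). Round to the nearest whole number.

Weights sum to 2.0 + 7.6 + 5.7 = 15.3.
Σw·x = 2.0·638 + 7.6·242 + 5.7·170 = 4084.2, so x̄ = 4084.2/15.3 ≈ 266.94.
Difference: 266.94 − 636 ≈ -369.06.

≈ -369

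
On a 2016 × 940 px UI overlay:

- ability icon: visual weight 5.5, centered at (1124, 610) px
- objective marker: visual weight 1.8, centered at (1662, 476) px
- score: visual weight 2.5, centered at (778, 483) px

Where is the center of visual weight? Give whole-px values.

(1135, 553)

Weights sum to 5.5 + 1.8 + 2.5 = 9.8.
x: (5.5·1124 + 1.8·1662 + 2.5·778) / 9.8 = 11118.6 / 9.8 ≈ 1134.55
y: (5.5·610 + 1.8·476 + 2.5·483) / 9.8 = 5419.3 / 9.8 ≈ 552.99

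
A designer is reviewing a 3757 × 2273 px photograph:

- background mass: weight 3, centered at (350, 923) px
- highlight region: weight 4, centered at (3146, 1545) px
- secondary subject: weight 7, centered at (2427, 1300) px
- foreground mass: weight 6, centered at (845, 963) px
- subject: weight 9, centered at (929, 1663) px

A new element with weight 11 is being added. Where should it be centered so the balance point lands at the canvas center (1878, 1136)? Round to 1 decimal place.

With the new element, Σw becomes 3 + 4 + 7 + 6 + 9 + 11 = 40.
x: need Σw·x = 40·1878 = 75120. Existing = 3·350 + 4·3146 + 7·2427 + 6·845 + 9·929 = 44054. Remainder 31066 / 11 ≈ 2824.18.
y: need Σw·y = 40·1136 = 45440. Existing = 3·923 + 4·1545 + 7·1300 + 6·963 + 9·1663 = 38794. Remainder 6646 / 11 ≈ 604.18.

(2824.2, 604.2)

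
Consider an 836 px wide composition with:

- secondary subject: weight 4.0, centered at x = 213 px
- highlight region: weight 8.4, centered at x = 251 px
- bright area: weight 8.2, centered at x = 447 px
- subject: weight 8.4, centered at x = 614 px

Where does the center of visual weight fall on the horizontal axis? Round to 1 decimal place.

Σw = 4.0 + 8.4 + 8.2 + 8.4 = 29.0.
Σw·x = 4.0·213 + 8.4·251 + 8.2·447 + 8.4·614 = 11783.4, so x̄ = 11783.4/29.0 ≈ 406.32.

x ≈ 406.3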